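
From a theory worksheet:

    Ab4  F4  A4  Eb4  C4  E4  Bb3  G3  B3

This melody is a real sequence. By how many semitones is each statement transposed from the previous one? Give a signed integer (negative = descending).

-5

Taking 3-note groups, the heads are Ab4, Eb4, Bb3: the pattern moves down a 4th.
Counting half-steps from Ab4 to Eb4: -5.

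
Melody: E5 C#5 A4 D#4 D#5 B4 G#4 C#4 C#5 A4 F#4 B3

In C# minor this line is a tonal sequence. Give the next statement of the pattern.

Taking 4-note groups, the heads are E5, D#5, C#5: the pattern moves down a 2nd.
Statement 4 starts on B4 and keeps the same diatonic contour: B4 G#4 E4 A3.

B4 G#4 E4 A3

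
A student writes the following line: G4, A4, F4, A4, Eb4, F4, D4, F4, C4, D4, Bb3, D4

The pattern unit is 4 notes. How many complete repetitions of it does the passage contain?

3

12 notes in groups of 4 gives 12/4 = 3 statements.
Starts: G4, Eb4, C4 — each down a 3rd.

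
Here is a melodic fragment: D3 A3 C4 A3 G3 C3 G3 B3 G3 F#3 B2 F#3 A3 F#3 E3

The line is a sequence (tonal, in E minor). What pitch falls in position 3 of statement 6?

The unit is 5 notes. Position-3 pitches of the 3 shown cells: C4, B3, A3.
Carrying that down a 2nd forward: G3 → F#3 → E3.

E3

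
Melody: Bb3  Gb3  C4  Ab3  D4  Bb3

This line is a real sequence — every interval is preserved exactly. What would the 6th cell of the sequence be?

With a 2-note motive the entries are Bb3, C4, D4, each up a 2nd from the previous.
Continuing the starts: E4 → F#4 → G#4.
From G#4 the exact shape gives G#4 E4.

G#4 E4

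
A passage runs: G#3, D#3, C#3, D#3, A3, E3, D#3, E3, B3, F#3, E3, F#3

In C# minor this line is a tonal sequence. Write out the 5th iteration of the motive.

Taking 4-note groups, the heads are G#3, A3, B3: the pattern moves up a 2nd.
Extending up a 2nd: C#4 → D#4.
Statement 5 starts on D#4 and keeps the same diatonic contour: D#4 A3 G#3 A3.

D#4 A3 G#3 A3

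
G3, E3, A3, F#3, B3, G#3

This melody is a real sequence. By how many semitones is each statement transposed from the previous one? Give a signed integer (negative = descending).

2

With a 2-note motive the entries are G3, A3, B3, each up a 2nd from the previous.
Counting half-steps from G3 to A3: 2.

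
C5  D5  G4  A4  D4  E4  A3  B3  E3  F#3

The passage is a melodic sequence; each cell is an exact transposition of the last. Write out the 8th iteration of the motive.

C#2 D#2

With a 2-note motive the entries are C5, G4, D4, A3, E3, each down a 4th from the previous.
Continuing the starts: B2 → F#2 → C#2.
From C#2 the exact shape gives C#2 D#2.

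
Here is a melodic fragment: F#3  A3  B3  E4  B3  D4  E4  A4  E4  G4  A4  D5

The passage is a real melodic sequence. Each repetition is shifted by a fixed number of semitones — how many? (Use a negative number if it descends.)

Unit = 4 notes; the statements start on F#3, B3, E4, moving up a 4th each time.
F#3 to B3 spans +5 semitones.

5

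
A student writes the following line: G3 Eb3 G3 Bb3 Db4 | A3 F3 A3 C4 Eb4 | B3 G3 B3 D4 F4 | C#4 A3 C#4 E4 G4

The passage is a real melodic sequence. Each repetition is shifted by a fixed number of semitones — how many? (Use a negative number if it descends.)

2

The 5-note cells begin on G3, A3, B3, C#4 — each up a 2nd from the last.
G3→A3 is 57 − 55 = 2 semitones.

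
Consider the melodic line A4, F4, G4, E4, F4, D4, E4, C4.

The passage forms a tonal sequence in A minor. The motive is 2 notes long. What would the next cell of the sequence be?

D4 B3

Taking 2-note groups, the heads are A4, G4, F4, E4: the pattern moves down a 2nd.
Statement 5 starts on D4 and keeps the same diatonic contour: D4 B3.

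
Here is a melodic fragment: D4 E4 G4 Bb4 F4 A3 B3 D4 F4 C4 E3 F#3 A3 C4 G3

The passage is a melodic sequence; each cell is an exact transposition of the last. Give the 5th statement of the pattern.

With a 5-note motive the entries are D4, A3, E3, each down a 4th from the previous.
Continuing the starts: B2 → F#2.
Statement 5 starts on F#2 and keeps the same exact contour: F#2 G#2 B2 D3 A2.

F#2 G#2 B2 D3 A2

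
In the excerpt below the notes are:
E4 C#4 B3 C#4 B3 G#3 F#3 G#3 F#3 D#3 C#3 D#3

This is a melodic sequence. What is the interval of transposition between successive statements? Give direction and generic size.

Unit = 4 notes; the statements start on E4, B3, F#3, moving down a 4th each time.
From E4 to B3: down a 4th.

down a 4th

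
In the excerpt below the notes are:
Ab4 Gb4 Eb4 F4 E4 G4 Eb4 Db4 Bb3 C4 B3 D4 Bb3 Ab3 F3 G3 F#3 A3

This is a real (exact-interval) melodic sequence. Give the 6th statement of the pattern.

G2 F2 D2 E2 D#2 F#2

Unit = 6 notes; the statements start on Ab4, Eb4, Bb3, moving down a 4th each time.
Carrying on: F3 → C3 → G2.
From G2 the exact shape gives G2 F2 D2 E2 D#2 F#2.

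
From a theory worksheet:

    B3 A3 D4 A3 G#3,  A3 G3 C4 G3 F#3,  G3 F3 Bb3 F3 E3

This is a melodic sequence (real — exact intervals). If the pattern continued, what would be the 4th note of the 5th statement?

Db3

With 5-note cells, note 4 of each statement runs A3, G3, F3.
Each moves down a 2nd. Continuing: Eb3 → Db3.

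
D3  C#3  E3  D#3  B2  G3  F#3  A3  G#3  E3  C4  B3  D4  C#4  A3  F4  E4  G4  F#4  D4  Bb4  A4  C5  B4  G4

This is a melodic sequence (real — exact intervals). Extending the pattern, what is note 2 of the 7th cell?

The unit is 5 notes. Position-2 pitches of the 5 shown cells: C#3, F#3, B3, E4, A4.
Extending up a 4th: D5 → G5.

G5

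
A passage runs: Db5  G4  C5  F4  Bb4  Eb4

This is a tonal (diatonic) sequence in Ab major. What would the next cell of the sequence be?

Unit = 2 notes; the statements start on Db5, C5, Bb4, moving down a 2nd each time.
So cell 4 is Ab4 Db4.

Ab4 Db4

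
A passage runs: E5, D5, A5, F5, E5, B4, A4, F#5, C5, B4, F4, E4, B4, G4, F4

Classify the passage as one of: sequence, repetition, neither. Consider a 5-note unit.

neither

Note 3 of cell 2 is F#5; if this were a sequence it would be E5. No unit length gives a consistent transposition pattern.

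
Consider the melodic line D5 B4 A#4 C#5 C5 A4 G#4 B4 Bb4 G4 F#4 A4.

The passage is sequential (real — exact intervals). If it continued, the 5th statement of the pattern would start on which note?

Gb4

The 4-note cells begin on D5, C5, Bb4 — each down a 2nd from the last.
Extending the heads down a 2nd: Ab4 → Gb4.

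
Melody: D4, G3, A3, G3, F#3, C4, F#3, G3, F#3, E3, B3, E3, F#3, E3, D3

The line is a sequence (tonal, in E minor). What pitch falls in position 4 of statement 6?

B2

The unit is 5 notes. Position-4 pitches of the 3 shown cells: G3, F#3, E3.
Each moves down a 2nd. Continuing: D3 → C3 → B2.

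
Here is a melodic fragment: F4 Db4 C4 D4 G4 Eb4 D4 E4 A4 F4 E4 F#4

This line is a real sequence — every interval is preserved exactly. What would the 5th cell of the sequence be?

C#5 A4 G#4 A#4

The 4-note cells begin on F4, G4, A4 — each up a 2nd from the last.
Extending up a 2nd: B4 → C#5.
Statement 5 starts on C#5 and keeps the same exact contour: C#5 A4 G#4 A#4.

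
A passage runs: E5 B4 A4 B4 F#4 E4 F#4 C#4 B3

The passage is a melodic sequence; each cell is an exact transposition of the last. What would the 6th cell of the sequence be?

D#3 A#2 G#2

Unit = 3 notes; the statements start on E5, B4, F#4, moving down a 4th each time.
Extending down a 4th: C#4 → G#3 → D#3.
From D#3 the exact shape gives D#3 A#2 G#2.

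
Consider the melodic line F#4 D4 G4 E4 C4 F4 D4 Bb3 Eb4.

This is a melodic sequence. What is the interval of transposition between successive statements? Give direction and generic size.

With a 3-note motive the entries are F#4, E4, D4, each down a 2nd from the previous.
From F#4 to E4: down a 2nd.

down a 2nd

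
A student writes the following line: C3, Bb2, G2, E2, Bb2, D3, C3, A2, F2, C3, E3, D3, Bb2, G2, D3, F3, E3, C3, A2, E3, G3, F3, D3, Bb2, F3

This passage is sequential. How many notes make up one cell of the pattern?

5

Try groups of 5 (5 cells in 25 notes):
C3 Bb2 G2 E2 Bb2 | D3 C3 A2 F2 C3 | E3 D3 Bb2 G2 D3 | F3 E3 C3 A2 E3 | G3 F3 D3 Bb2 F3
Each cell is the previous one up a 2nd — so the unit is 5 notes.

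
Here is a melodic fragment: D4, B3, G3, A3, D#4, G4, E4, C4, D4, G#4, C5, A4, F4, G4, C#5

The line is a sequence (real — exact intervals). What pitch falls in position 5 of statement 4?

Grouping in 5s, the 5th note of each cell is D#4, G#4, C#5.
From C#5, up a 4th gives F#5.

F#5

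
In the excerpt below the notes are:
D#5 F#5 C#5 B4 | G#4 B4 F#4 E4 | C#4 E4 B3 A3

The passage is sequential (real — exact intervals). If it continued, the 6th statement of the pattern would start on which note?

Unit = 4 notes; the statements start on D#5, G#4, C#4, moving down a 5th each time.
Continuing: F#3 → B2 → E2. Statement 6 starts on E2.

E2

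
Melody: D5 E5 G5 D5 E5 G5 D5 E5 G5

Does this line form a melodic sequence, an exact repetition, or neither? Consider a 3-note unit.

Each 3-note cell is identical (D5 E5 G5), restated at the same pitch.

repetition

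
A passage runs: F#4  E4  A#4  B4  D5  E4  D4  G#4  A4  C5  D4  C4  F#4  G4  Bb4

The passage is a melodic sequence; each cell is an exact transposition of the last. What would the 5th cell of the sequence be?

Bb3 Ab3 D4 Eb4 Gb4

Taking 5-note groups, the heads are F#4, E4, D4: the pattern moves down a 2nd.
Continuing the starts: C4 → Bb3.
So cell 5 is Bb3 Ab3 D4 Eb4 Gb4.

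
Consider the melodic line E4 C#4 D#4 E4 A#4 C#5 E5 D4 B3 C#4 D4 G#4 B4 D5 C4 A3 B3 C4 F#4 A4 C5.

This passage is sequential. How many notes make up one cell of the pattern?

7

Try groups of 7 (3 cells in 21 notes):
E4 C#4 D#4 E4 A#4 C#5 E5 | D4 B3 C#4 D4 G#4 B4 D5 | C4 A3 B3 C4 F#4 A4 C5
Every group is a transposition down a 2nd of the one before; no shorter unit works.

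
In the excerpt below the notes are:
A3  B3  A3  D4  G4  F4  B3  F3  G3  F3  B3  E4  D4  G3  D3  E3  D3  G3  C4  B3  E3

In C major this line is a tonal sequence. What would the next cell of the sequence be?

B2 C3 B2 E3 A3 G3 C3

With a 7-note motive the entries are A3, F3, D3, each down a 3rd from the previous.
From B2 the diatonic shape gives B2 C3 B2 E3 A3 G3 C3.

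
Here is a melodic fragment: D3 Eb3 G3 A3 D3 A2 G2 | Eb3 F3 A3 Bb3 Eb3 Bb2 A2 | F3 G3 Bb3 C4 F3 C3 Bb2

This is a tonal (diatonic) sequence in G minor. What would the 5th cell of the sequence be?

A3 Bb3 D4 Eb4 A3 Eb3 D3

With a 7-note motive the entries are D3, Eb3, F3, each up a 2nd from the previous.
Extending up a 2nd: G3 → A3.
Statement 5 starts on A3 and keeps the same diatonic contour: A3 Bb3 D4 Eb4 A3 Eb3 D3.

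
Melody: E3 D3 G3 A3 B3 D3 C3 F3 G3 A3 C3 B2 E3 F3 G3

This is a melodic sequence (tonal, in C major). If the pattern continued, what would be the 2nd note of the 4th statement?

The unit is 5 notes. Position-2 pitches of the 3 shown cells: D3, C3, B2.
From B2, down a 2nd gives A2.

A2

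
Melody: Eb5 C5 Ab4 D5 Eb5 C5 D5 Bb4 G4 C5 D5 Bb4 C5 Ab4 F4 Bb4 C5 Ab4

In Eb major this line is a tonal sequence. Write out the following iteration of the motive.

Bb4 G4 Eb4 Ab4 Bb4 G4

Unit = 6 notes; the statements start on Eb5, D5, C5, moving down a 2nd each time.
So cell 4 is Bb4 G4 Eb4 Ab4 Bb4 G4.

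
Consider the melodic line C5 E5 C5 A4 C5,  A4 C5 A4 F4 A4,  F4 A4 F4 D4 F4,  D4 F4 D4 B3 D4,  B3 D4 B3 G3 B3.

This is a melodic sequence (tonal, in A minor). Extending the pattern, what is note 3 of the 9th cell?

Grouping in 5s, the 3rd note of each cell is C5, A4, F4, D4, B3.
Each moves down a 3rd. Continuing: G3 → E3 → C3 → A2.

A2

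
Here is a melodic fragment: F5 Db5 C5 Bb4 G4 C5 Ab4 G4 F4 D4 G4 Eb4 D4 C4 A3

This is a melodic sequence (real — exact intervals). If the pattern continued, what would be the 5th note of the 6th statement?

With 5-note cells, note 5 of each statement runs G4, D4, A3.
Extending down a 4th: E3 → B2 → F#2.

F#2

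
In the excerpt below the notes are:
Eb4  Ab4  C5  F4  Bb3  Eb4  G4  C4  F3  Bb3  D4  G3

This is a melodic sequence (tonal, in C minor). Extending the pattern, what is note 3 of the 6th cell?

With 4-note cells, note 3 of each statement runs C5, G4, D4.
Carrying that down a 4th forward: Ab3 → Eb3 → Bb2.

Bb2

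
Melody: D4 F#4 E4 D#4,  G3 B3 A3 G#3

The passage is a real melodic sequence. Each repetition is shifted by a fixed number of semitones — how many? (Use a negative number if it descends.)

The 4-note cells begin on D4, G3 — each down a 5th from the last.
D4→G3 is 55 − 62 = -7 semitones.

-7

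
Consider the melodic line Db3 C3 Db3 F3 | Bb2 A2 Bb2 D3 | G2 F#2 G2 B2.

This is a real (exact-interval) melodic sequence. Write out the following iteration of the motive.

E2 D#2 E2 G#2

Unit = 4 notes; the statements start on Db3, Bb2, G2, moving down a 3rd each time.
From E2 the exact shape gives E2 D#2 E2 G#2.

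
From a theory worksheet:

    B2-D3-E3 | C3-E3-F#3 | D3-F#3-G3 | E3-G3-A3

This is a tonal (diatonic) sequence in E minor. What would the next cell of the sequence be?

The 3-note cells begin on B2, C3, D3, E3 — each up a 2nd from the last.
From F#3 the diatonic shape gives F#3 A3 B3.

F#3 A3 B3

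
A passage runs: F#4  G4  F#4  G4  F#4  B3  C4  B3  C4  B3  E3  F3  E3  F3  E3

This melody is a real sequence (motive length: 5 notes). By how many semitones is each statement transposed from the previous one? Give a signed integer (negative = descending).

-7

The 5-note cells begin on F#4, B3, E3 — each down a 5th from the last.
Counting half-steps from F#4 to B3: -7.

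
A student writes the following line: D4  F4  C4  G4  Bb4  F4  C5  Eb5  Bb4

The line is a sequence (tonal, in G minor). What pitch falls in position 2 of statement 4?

A5

Grouping in 3s, the 2nd note of each cell is F4, Bb4, Eb5.
One more up a 4th gives A5.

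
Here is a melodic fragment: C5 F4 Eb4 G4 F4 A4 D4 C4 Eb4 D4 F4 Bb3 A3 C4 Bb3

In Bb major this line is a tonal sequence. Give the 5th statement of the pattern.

Unit = 5 notes; the statements start on C5, A4, F4, moving down a 3rd each time.
Carrying on: D4 → Bb3.
Statement 5 starts on Bb3 and keeps the same diatonic contour: Bb3 Eb3 D3 F3 Eb3.

Bb3 Eb3 D3 F3 Eb3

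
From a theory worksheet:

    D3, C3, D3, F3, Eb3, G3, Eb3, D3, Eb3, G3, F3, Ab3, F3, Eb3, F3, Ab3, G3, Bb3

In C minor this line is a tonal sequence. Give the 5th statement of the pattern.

Ab3 G3 Ab3 C4 Bb3 D4

The 6-note cells begin on D3, Eb3, F3 — each up a 2nd from the last.
Carrying on: G3 → Ab3.
So cell 5 is Ab3 G3 Ab3 C4 Bb3 D4.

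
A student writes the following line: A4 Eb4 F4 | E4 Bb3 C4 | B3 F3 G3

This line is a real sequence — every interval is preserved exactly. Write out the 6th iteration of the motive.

G#2 D2 E2

Taking 3-note groups, the heads are A4, E4, B3: the pattern moves down a 4th.
Continuing the starts: F#3 → C#3 → G#2.
From G#2 the exact shape gives G#2 D2 E2.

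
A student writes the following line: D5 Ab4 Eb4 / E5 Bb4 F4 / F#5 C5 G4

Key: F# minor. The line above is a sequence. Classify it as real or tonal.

real

Each cell has the same semitone pattern (-6, -5) — intervals are preserved exactly.
And Eb4 lies outside F# minor, so the sequence is real rather than tonal.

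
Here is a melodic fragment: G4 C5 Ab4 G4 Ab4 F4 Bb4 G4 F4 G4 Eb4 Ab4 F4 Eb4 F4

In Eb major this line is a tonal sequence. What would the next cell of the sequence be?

D4 G4 Eb4 D4 Eb4

The 5-note cells begin on G4, F4, Eb4 — each down a 2nd from the last.
From D4 the diatonic shape gives D4 G4 Eb4 D4 Eb4.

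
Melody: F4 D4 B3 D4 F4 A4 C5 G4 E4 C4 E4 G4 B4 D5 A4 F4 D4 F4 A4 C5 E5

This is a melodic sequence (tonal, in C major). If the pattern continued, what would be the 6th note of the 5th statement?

E5

Grouping in 7s, the 6th note of each cell is A4, B4, C5.
Each moves up a 2nd. Continuing: D5 → E5.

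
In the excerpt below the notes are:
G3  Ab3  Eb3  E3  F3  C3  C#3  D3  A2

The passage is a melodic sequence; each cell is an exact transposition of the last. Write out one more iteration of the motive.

Taking 3-note groups, the heads are G3, E3, C#3: the pattern moves down a 3rd.
Statement 4 starts on A#2 and keeps the same exact contour: A#2 B2 F#2.

A#2 B2 F#2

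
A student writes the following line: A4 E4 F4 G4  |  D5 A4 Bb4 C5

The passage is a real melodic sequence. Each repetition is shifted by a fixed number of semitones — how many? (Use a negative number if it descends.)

5

Unit = 4 notes; the statements start on A4, D5, moving up a 4th each time.
A4→D5 is 74 − 69 = 5 semitones.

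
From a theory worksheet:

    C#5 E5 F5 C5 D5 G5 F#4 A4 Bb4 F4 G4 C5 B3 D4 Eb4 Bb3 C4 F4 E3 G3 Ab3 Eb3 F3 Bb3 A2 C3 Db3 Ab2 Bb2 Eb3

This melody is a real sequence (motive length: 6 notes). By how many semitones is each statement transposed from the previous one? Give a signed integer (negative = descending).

Taking 6-note groups, the heads are C#5, F#4, B3, E3, A2: the pattern moves down a 5th.
Counting half-steps from C#5 to F#4: -7.

-7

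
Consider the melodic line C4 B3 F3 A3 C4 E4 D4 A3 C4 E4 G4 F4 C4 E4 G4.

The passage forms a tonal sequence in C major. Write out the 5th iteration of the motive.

D5 C5 G4 B4 D5

With a 5-note motive the entries are C4, E4, G4, each up a 3rd from the previous.
Continuing the starts: B4 → D5.
From D5 the diatonic shape gives D5 C5 G4 B4 D5.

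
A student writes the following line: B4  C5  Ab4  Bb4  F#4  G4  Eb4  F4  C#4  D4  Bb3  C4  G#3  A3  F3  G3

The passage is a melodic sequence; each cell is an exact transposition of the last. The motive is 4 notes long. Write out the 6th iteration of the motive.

With a 4-note motive the entries are B4, F#4, C#4, G#3, each down a 4th from the previous.
Extending down a 4th: D#3 → A#2.
So cell 6 is A#2 B2 G2 A2.

A#2 B2 G2 A2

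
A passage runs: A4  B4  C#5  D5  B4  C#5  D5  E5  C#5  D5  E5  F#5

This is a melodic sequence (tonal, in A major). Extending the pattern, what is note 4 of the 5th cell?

With 4-note cells, note 4 of each statement runs D5, E5, F#5.
Carrying that up a 2nd forward: G#5 → A5.

A5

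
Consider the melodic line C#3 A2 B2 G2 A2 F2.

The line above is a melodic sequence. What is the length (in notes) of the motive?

There are 6 notes; a 2-note unit gives 3 cells:
C#3 A2 | B2 G2 | A2 F2
That's a consistent down a 2nd shift per cell, and no other grouping gives one.

2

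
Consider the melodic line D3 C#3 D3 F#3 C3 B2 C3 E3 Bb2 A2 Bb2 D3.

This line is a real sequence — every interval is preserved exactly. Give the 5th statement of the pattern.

Gb2 F2 Gb2 Bb2

Unit = 4 notes; the statements start on D3, C3, Bb2, moving down a 2nd each time.
Extending down a 2nd: Ab2 → Gb2.
From Gb2 the exact shape gives Gb2 F2 Gb2 Bb2.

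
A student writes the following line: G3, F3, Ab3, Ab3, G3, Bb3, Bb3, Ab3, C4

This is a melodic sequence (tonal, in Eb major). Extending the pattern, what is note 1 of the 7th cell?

Grouping in 3s, the 1st note of each cell is G3, Ab3, Bb3.
Extending up a 2nd: C4 → D4 → Eb4 → F4.

F4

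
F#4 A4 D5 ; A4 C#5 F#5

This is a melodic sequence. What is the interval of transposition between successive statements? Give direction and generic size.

up a 3rd

Unit = 3 notes; the statements start on F#4, A4, moving up a 3rd each time.
From F#4 to A4: up a 3rd.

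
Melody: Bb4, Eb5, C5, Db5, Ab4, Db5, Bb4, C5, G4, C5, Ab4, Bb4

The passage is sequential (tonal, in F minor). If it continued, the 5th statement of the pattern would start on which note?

The 4-note cells begin on Bb4, Ab4, G4 — each down a 2nd from the last.
Continuing: F4 → Eb4. Statement 5 starts on Eb4.

Eb4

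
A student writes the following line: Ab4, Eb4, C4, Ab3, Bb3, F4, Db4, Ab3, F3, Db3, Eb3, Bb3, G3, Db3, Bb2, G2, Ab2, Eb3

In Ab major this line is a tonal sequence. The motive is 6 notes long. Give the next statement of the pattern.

Taking 6-note groups, the heads are Ab4, Db4, G3: the pattern moves down a 5th.
So cell 4 is C3 G2 Eb2 C2 Db2 Ab2.

C3 G2 Eb2 C2 Db2 Ab2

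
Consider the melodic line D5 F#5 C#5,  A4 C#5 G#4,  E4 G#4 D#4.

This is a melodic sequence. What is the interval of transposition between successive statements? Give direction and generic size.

down a 4th

The 3-note cells begin on D5, A4, E4 — each down a 4th from the last.
From D5 to A4: down a 4th.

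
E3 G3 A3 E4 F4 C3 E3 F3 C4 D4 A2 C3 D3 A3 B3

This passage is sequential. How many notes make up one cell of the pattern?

5

Try groups of 5 (3 cells in 15 notes):
E3 G3 A3 E4 F4 | C3 E3 F3 C4 D4 | A2 C3 D3 A3 B3
Every group is a transposition down a 3rd of the one before; no shorter unit works.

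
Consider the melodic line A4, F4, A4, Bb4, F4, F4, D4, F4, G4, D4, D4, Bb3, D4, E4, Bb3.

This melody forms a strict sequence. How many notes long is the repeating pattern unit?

5

15 notes total. Splitting into 3 groups of 5:
A4 F4 A4 Bb4 F4 | F4 D4 F4 G4 D4 | D4 Bb3 D4 E4 Bb3
Each cell is the previous one down a 3rd — so the unit is 5 notes.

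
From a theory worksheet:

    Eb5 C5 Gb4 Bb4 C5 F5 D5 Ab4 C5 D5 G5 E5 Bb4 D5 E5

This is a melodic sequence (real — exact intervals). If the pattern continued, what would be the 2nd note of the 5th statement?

G#5

With 5-note cells, note 2 of each statement runs C5, D5, E5.
Each moves up a 2nd. Continuing: F#5 → G#5.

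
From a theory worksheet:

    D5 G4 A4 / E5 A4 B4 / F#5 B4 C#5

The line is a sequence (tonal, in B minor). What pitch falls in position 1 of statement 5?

The unit is 3 notes. Position-1 pitches of the 3 shown cells: D5, E5, F#5.
Carrying that up a 2nd forward: G5 → A5.

A5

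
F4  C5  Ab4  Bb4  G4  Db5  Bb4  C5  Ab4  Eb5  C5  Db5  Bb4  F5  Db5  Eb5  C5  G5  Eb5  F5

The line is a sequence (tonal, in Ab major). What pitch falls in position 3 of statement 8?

Ab5

The unit is 4 notes. Position-3 pitches of the 5 shown cells: Ab4, Bb4, C5, Db5, Eb5.
Carrying that up a 2nd forward: F5 → G5 → Ab5.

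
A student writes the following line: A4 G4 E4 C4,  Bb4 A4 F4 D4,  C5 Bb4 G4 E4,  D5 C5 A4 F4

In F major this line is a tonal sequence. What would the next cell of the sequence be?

E5 D5 Bb4 G4

Taking 4-note groups, the heads are A4, Bb4, C5, D5: the pattern moves up a 2nd.
Statement 5 starts on E5 and keeps the same diatonic contour: E5 D5 Bb4 G4.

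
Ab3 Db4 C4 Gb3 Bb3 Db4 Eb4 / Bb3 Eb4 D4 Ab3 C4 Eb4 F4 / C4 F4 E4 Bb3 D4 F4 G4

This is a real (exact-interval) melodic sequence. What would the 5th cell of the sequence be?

Taking 7-note groups, the heads are Ab3, Bb3, C4: the pattern moves up a 2nd.
Extending up a 2nd: D4 → E4.
From E4 the exact shape gives E4 A4 G#4 D4 F#4 A4 B4.

E4 A4 G#4 D4 F#4 A4 B4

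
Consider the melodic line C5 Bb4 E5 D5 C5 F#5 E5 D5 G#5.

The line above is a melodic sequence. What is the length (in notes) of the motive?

3

Try groups of 3 (3 cells in 9 notes):
C5 Bb4 E5 | D5 C5 F#5 | E5 D5 G#5
Each cell is the previous one up a 2nd — so the unit is 3 notes.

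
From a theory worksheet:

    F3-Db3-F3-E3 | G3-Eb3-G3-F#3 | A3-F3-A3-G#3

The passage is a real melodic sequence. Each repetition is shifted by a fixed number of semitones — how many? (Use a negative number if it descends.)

2

Taking 4-note groups, the heads are F3, G3, A3: the pattern moves up a 2nd.
Counting half-steps from F3 to G3: 2.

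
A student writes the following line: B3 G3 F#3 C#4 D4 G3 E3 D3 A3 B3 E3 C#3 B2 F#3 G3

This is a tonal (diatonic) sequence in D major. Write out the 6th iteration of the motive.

F#2 D2 C#2 G2 A2

With a 5-note motive the entries are B3, G3, E3, each down a 3rd from the previous.
Extending down a 3rd: C#3 → A2 → F#2.
From F#2 the diatonic shape gives F#2 D2 C#2 G2 A2.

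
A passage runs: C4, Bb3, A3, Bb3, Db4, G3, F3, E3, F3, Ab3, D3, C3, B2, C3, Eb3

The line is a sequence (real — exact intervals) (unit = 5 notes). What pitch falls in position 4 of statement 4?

The unit is 5 notes. Position-4 pitches of the 3 shown cells: Bb3, F3, C3.
Each moves down a 4th; the next is G2.

G2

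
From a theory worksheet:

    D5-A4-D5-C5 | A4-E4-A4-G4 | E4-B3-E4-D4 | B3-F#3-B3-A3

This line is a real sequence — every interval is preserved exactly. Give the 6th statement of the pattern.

C#3 G#2 C#3 B2

With a 4-note motive the entries are D5, A4, E4, B3, each down a 4th from the previous.
Continuing the starts: F#3 → C#3.
From C#3 the exact shape gives C#3 G#2 C#3 B2.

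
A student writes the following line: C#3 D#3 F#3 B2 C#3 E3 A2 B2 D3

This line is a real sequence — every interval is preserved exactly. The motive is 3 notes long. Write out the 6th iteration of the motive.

Unit = 3 notes; the statements start on C#3, B2, A2, moving down a 2nd each time.
Extending down a 2nd: G2 → F2 → Eb2.
Statement 6 starts on Eb2 and keeps the same exact contour: Eb2 F2 Ab2.

Eb2 F2 Ab2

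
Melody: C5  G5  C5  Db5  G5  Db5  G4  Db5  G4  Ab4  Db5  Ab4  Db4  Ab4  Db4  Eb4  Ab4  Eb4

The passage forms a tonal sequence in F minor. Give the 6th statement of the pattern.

Bb2 F3 Bb2 C3 F3 C3

The 6-note cells begin on C5, G4, Db4 — each down a 4th from the last.
Carrying on: Ab3 → Eb3 → Bb2.
So cell 6 is Bb2 F3 Bb2 C3 F3 C3.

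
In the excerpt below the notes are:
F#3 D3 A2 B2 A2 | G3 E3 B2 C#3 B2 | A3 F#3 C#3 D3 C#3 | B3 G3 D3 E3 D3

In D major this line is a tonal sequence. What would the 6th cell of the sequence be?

The 5-note cells begin on F#3, G3, A3, B3 — each up a 2nd from the last.
Continuing the starts: C#4 → D4.
From D4 the diatonic shape gives D4 B3 F#3 G3 F#3.

D4 B3 F#3 G3 F#3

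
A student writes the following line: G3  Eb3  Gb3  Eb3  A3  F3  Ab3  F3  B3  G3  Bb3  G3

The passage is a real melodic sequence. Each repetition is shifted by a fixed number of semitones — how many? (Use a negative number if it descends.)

2

Taking 4-note groups, the heads are G3, A3, B3: the pattern moves up a 2nd.
G3 to A3 spans +2 semitones.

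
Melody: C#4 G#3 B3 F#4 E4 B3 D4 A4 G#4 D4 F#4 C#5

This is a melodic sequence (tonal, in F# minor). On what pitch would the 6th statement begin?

Unit = 4 notes; the statements start on C#4, E4, G#4, moving up a 3rd each time.
Continuing: B4 → D5 → F#5. Statement 6 starts on F#5.

F#5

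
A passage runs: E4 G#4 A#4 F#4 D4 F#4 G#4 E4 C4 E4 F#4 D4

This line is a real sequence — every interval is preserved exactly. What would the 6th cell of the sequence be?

Gb3 Bb3 C4 Ab3

The 4-note cells begin on E4, D4, C4 — each down a 2nd from the last.
Carrying on: Bb3 → Ab3 → Gb3.
Statement 6 starts on Gb3 and keeps the same exact contour: Gb3 Bb3 C4 Ab3.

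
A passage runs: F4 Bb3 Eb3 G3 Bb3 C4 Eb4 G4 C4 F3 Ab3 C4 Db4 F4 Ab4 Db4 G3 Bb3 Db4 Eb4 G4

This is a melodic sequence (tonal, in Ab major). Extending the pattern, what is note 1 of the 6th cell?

Db5

The unit is 7 notes. Position-1 pitches of the 3 shown cells: F4, G4, Ab4.
Extending up a 2nd: Bb4 → C5 → Db5.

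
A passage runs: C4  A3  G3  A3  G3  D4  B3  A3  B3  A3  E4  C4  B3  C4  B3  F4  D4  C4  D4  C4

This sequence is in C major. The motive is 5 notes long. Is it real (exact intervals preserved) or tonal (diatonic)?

Every note is diatonic to C major.
Cell 1 has -3 semitones from note 1 to 2, but cell 3 has -4 — the interval quality changes while the contour stays the same, which is the hallmark of a tonal sequence.

tonal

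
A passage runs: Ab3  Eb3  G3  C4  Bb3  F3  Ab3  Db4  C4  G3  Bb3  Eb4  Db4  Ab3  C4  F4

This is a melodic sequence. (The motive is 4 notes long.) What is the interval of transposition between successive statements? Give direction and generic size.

The 4-note cells begin on Ab3, Bb3, C4, Db4 — each up a 2nd from the last.
Ab3 to Bb3 is up a 2nd.

up a 2nd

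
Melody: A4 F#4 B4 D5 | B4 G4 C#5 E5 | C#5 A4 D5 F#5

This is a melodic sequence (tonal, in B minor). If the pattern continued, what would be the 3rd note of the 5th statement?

The unit is 4 notes. Position-3 pitches of the 3 shown cells: B4, C#5, D5.
Carrying that up a 2nd forward: E5 → F#5.

F#5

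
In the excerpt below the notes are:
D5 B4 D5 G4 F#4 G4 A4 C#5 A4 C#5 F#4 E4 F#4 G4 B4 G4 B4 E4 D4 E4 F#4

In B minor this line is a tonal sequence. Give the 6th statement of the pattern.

F#4 D4 F#4 B3 A3 B3 C#4

Taking 7-note groups, the heads are D5, C#5, B4: the pattern moves down a 2nd.
Extending down a 2nd: A4 → G4 → F#4.
So cell 6 is F#4 D4 F#4 B3 A3 B3 C#4.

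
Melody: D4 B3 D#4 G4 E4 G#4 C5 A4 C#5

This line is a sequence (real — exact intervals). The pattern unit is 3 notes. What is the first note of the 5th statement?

The 3-note cells begin on D4, G4, C5 — each up a 4th from the last.
Extending the heads up a 4th: F5 → Bb5.

Bb5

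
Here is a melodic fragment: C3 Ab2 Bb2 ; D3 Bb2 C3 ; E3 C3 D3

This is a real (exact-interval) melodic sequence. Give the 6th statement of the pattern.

A#3 F#3 G#3

The 3-note cells begin on C3, D3, E3 — each up a 2nd from the last.
Extending up a 2nd: F#3 → G#3 → A#3.
Statement 6 starts on A#3 and keeps the same exact contour: A#3 F#3 G#3.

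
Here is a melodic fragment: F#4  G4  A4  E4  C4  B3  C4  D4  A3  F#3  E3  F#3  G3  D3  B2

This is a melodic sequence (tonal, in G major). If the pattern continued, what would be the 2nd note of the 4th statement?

Grouping in 5s, the 2nd note of each cell is G4, C4, F#3.
From F#3, down a 5th gives B2.

B2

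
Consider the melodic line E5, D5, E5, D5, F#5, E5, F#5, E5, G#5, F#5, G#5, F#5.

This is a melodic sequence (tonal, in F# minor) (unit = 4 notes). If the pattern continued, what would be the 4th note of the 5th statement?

A5

With 4-note cells, note 4 of each statement runs D5, E5, F#5.
Each moves up a 2nd. Continuing: G#5 → A5.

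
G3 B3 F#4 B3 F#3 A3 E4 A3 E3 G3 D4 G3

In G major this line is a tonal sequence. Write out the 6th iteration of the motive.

B2 D3 A3 D3

Unit = 4 notes; the statements start on G3, F#3, E3, moving down a 2nd each time.
Carrying on: D3 → C3 → B2.
So cell 6 is B2 D3 A3 D3.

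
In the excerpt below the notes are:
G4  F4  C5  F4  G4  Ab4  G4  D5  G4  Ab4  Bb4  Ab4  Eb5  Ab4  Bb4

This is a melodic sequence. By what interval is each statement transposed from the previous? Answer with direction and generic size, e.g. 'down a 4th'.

up a 2nd

With a 5-note motive the entries are G4, Ab4, Bb4, each up a 2nd from the previous.
From G4 to Ab4: up a 2nd.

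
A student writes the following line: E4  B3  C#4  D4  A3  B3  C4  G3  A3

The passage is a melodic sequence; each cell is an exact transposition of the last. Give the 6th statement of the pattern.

Unit = 3 notes; the statements start on E4, D4, C4, moving down a 2nd each time.
Continuing the starts: Bb3 → Ab3 → Gb3.
From Gb3 the exact shape gives Gb3 Db3 Eb3.

Gb3 Db3 Eb3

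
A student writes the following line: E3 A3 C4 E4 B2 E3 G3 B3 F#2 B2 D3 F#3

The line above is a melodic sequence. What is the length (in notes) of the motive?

4

Try groups of 4 (3 cells in 12 notes):
E3 A3 C4 E4 | B2 E3 G3 B3 | F#2 B2 D3 F#3
That's a consistent down a 4th shift per cell, and no other grouping gives one.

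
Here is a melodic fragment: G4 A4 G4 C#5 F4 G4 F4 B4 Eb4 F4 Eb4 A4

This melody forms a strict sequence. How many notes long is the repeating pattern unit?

4

Try groups of 4 (3 cells in 12 notes):
G4 A4 G4 C#5 | F4 G4 F4 B4 | Eb4 F4 Eb4 A4
Each cell is the previous one down a 2nd — so the unit is 4 notes.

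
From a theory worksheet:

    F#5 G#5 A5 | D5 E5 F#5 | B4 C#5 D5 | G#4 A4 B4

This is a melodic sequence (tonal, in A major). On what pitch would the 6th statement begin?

The 3-note cells begin on F#5, D5, B4, G#4 — each down a 3rd from the last.
Extending the heads down a 3rd: E4 → C#4.

C#4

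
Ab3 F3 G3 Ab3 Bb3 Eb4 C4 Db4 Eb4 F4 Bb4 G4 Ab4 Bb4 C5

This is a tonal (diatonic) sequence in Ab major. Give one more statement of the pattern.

F5 Db5 Eb5 F5 G5

Unit = 5 notes; the statements start on Ab3, Eb4, Bb4, moving up a 5th each time.
So cell 4 is F5 Db5 Eb5 F5 G5.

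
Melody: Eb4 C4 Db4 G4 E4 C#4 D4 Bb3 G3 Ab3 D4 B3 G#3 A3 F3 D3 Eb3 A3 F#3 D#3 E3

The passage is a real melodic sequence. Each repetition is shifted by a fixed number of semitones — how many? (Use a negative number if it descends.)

The 7-note cells begin on Eb4, Bb3, F3 — each down a 4th from the last.
Counting half-steps from Eb4 to Bb3: -5.

-5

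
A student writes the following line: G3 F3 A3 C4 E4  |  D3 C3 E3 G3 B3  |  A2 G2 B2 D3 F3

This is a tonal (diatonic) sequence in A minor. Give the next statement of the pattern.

Unit = 5 notes; the statements start on G3, D3, A2, moving down a 4th each time.
So cell 4 is E2 D2 F2 A2 C3.

E2 D2 F2 A2 C3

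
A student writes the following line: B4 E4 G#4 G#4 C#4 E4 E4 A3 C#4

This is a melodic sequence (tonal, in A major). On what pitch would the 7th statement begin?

Unit = 3 notes; the statements start on B4, G#4, E4, moving down a 3rd each time.
Continuing: C#4 → A3 → F#3 → D3. Statement 7 starts on D3.

D3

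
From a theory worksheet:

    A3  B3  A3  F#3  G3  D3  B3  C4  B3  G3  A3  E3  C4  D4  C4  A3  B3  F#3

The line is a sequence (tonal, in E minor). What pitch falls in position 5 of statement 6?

E4

The unit is 6 notes. Position-5 pitches of the 3 shown cells: G3, A3, B3.
Extending up a 2nd: C4 → D4 → E4.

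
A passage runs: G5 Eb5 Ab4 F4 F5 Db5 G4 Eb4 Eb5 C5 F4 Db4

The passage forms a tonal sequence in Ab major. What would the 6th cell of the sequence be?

Bb4 G4 C4 Ab3

With a 4-note motive the entries are G5, F5, Eb5, each down a 2nd from the previous.
Extending down a 2nd: Db5 → C5 → Bb4.
Statement 6 starts on Bb4 and keeps the same diatonic contour: Bb4 G4 C4 Ab3.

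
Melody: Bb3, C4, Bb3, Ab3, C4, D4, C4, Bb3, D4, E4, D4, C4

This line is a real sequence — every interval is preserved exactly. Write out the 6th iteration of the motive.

The 4-note cells begin on Bb3, C4, D4 — each up a 2nd from the last.
Carrying on: E4 → F#4 → G#4.
So cell 6 is G#4 A#4 G#4 F#4.

G#4 A#4 G#4 F#4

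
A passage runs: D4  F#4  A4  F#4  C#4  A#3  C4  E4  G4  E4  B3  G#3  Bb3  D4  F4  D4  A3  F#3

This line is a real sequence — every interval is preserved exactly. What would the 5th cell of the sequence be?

Unit = 6 notes; the statements start on D4, C4, Bb3, moving down a 2nd each time.
Extending down a 2nd: Ab3 → Gb3.
So cell 5 is Gb3 Bb3 Db4 Bb3 F3 D3.

Gb3 Bb3 Db4 Bb3 F3 D3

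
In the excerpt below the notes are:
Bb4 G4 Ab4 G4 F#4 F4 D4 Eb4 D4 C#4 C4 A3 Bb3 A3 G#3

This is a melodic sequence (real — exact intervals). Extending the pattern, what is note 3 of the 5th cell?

C3

Grouping in 5s, the 3rd note of each cell is Ab4, Eb4, Bb3.
Carrying that down a 4th forward: F3 → C3.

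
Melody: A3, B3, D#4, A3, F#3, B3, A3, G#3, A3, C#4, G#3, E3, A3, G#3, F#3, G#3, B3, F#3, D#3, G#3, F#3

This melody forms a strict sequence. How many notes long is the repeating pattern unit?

7

21 notes total. Splitting into 3 groups of 7:
A3 B3 D#4 A3 F#3 B3 A3 | G#3 A3 C#4 G#3 E3 A3 G#3 | F#3 G#3 B3 F#3 D#3 G#3 F#3
That's a consistent down a 2nd shift per cell, and no other grouping gives one.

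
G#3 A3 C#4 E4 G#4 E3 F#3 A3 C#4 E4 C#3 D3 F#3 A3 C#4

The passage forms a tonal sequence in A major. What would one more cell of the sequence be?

A2 B2 D3 F#3 A3

Unit = 5 notes; the statements start on G#3, E3, C#3, moving down a 3rd each time.
From A2 the diatonic shape gives A2 B2 D3 F#3 A3.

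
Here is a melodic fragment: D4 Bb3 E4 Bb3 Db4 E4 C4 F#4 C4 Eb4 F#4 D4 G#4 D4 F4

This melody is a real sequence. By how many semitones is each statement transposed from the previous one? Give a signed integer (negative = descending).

Unit = 5 notes; the statements start on D4, E4, F#4, moving up a 2nd each time.
D4→E4 is 64 − 62 = 2 semitones.

2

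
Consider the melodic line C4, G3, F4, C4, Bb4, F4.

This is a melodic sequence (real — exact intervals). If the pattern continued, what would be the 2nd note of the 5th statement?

Eb5

The unit is 2 notes. Position-2 pitches of the 3 shown cells: G3, C4, F4.
Carrying that up a 4th forward: Bb4 → Eb5.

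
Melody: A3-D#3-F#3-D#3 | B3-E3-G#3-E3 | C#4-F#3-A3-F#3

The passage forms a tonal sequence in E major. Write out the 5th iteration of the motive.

E4 A3 C#4 A3

The 4-note cells begin on A3, B3, C#4 — each up a 2nd from the last.
Carrying on: D#4 → E4.
From E4 the diatonic shape gives E4 A3 C#4 A3.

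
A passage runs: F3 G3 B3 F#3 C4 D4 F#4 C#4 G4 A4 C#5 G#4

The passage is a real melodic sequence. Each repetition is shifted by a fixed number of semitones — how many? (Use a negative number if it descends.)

With a 4-note motive the entries are F3, C4, G4, each up a 5th from the previous.
F3 to C4 spans +7 semitones.

7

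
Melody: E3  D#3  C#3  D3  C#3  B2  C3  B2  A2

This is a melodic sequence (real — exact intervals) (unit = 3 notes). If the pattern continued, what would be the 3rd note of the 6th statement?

Eb2

With 3-note cells, note 3 of each statement runs C#3, B2, A2.
Carrying that down a 2nd forward: G2 → F2 → Eb2.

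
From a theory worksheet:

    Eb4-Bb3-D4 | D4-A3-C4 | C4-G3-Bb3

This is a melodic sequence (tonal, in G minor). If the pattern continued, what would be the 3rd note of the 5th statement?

The unit is 3 notes. Position-3 pitches of the 3 shown cells: D4, C4, Bb3.
Carrying that down a 2nd forward: A3 → G3.

G3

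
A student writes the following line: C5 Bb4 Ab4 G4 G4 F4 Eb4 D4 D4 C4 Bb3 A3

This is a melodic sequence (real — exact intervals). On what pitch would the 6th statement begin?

B2

With a 4-note motive the entries are C5, G4, D4, each down a 4th from the previous.
Extending the heads down a 4th: A3 → E3 → B2.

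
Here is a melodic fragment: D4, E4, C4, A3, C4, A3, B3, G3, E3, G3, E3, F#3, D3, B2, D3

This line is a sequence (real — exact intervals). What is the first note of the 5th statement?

Taking 5-note groups, the heads are D4, A3, E3: the pattern moves down a 4th.
Extending the heads down a 4th: B2 → F#2.

F#2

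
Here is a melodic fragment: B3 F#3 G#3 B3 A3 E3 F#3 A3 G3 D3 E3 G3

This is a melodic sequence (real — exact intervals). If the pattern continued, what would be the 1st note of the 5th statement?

Eb3

Grouping in 4s, the 1st note of each cell is B3, A3, G3.
Extending down a 2nd: F3 → Eb3.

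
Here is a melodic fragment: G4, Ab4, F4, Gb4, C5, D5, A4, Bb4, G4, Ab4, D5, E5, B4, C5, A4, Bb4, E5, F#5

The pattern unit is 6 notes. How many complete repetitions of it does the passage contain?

18 notes in groups of 6 gives 18/6 = 3 statements.
Starts: G4, A4, B4 — each up a 2nd.

3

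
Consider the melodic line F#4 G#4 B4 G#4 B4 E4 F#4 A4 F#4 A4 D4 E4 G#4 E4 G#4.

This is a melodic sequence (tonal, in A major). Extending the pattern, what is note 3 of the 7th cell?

C#4

Grouping in 5s, the 3rd note of each cell is B4, A4, G#4.
Carrying that down a 2nd forward: F#4 → E4 → D4 → C#4.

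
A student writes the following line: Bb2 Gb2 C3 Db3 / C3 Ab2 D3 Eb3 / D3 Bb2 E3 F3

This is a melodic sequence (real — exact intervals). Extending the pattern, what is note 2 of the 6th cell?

E3

Grouping in 4s, the 2nd note of each cell is Gb2, Ab2, Bb2.
Extending up a 2nd: C3 → D3 → E3.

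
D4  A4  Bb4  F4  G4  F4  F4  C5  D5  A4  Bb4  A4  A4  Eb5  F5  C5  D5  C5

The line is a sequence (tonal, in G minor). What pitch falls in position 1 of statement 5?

Eb5

The unit is 6 notes. Position-1 pitches of the 3 shown cells: D4, F4, A4.
Each moves up a 3rd. Continuing: C5 → Eb5.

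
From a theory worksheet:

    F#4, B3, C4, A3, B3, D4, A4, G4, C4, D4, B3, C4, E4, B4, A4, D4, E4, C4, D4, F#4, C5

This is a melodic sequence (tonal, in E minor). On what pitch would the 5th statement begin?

C5

With a 7-note motive the entries are F#4, G4, A4, each up a 2nd from the previous.
Extending the heads up a 2nd: B4 → C5.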